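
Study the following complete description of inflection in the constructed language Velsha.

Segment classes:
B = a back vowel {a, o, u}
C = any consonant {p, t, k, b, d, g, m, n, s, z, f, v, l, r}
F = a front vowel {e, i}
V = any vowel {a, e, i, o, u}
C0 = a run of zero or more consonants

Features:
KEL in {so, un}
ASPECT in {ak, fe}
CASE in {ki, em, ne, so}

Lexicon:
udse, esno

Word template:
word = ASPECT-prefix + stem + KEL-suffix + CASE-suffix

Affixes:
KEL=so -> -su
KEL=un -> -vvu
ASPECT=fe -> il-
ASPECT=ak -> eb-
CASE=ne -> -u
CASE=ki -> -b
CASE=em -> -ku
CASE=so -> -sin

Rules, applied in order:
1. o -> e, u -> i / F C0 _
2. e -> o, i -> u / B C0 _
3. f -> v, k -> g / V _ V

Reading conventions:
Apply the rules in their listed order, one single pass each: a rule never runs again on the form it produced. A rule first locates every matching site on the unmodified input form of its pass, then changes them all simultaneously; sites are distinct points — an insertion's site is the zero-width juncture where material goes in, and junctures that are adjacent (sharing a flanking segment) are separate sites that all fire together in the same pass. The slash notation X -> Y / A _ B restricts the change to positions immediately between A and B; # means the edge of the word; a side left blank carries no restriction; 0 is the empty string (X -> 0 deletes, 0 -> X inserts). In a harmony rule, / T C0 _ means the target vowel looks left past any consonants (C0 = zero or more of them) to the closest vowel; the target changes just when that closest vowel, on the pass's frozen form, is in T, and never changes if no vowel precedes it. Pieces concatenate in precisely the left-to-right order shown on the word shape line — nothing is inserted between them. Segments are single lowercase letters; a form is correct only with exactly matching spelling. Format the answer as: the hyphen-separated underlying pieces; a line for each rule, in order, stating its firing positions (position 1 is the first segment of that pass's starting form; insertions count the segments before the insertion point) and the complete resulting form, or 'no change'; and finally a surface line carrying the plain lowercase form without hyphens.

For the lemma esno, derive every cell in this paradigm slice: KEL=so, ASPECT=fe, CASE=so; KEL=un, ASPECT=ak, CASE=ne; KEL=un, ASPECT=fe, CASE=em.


cell KEL=so, ASPECT=fe, CASE=so:
underlying: il-esno-su-sin
1. o -> e, u -> i / F C0 _: fires at position(s) 6: ilesnesusin
2. e -> o, i -> u / B C0 _: fires at position(s) 10: ilesnesusun
3. f -> v, k -> g / V _ V: no change
surface: ilesnesusun

cell KEL=un, ASPECT=ak, CASE=ne:
underlying: eb-esno-vvu-u
1. o -> e, u -> i / F C0 _: fires at position(s) 6: ebesnevvuu
2. e -> o, i -> u / B C0 _: no change
3. f -> v, k -> g / V _ V: no change
surface: ebesnevvuu

cell KEL=un, ASPECT=fe, CASE=em:
underlying: il-esno-vvu-ku
1. o -> e, u -> i / F C0 _: fires at position(s) 6: ilesnevvuku
2. e -> o, i -> u / B C0 _: no change
3. f -> v, k -> g / V _ V: fires at position(s) 10: ilesnevvugu
surface: ilesnevvugu


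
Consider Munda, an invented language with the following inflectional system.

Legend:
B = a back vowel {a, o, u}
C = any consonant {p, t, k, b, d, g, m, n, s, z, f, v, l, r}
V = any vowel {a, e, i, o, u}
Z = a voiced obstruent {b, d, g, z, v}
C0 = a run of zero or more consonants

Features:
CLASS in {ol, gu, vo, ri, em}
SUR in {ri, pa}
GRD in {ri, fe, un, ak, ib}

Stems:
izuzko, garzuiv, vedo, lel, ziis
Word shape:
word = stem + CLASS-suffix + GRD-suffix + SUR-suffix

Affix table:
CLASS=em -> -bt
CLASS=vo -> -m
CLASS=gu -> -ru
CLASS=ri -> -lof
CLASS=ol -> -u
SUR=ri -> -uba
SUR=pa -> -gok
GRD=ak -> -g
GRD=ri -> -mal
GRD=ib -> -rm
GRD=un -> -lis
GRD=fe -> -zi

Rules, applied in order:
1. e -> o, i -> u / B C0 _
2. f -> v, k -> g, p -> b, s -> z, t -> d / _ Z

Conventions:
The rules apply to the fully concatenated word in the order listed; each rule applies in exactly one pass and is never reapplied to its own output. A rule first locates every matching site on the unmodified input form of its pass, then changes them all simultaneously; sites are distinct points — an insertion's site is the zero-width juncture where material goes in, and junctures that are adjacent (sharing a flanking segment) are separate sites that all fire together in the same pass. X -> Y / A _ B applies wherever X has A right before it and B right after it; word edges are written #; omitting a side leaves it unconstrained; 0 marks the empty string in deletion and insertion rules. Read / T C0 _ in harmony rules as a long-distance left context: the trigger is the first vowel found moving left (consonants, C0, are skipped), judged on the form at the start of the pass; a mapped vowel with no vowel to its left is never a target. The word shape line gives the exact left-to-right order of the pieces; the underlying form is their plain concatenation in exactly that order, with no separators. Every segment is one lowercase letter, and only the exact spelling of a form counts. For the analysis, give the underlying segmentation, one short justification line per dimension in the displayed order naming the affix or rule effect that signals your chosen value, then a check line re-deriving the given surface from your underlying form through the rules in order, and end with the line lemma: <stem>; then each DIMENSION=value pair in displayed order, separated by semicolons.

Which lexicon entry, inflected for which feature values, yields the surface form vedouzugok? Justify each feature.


underlying: vedo-u-zi-gok
CLASS=ol - signalled by the affix -u
SUR=pa - signalled by the affix -gok
GRD=fe - signalled by the affix -zi
check: vedouzigok -> vedouzugok -> vedouzugok
lemma: vedo; CLASS=ol; SUR=pa; GRD=fe


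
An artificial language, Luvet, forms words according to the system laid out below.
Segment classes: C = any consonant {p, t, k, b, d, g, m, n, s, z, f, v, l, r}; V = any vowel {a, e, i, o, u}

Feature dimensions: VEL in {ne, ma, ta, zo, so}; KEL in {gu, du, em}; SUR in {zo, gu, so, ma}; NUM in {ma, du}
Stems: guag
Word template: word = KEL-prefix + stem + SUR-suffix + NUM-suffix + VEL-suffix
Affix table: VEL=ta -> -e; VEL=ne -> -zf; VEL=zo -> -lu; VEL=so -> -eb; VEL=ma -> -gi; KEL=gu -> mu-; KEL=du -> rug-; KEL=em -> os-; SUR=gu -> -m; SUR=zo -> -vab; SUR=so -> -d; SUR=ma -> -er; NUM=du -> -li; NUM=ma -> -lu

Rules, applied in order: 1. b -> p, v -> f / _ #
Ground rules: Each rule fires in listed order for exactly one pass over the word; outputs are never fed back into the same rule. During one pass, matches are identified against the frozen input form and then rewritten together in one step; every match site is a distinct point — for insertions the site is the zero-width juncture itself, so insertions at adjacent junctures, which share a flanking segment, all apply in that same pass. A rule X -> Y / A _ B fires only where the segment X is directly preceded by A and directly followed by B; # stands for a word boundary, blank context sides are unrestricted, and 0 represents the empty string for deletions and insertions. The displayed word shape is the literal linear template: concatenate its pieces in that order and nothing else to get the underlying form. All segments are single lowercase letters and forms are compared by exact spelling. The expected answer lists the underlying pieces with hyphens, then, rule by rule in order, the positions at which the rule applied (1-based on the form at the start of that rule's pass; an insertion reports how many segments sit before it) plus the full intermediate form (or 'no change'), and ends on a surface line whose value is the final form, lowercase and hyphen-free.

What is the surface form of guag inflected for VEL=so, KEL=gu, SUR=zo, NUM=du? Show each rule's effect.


underlying: mu-guag-vab-li-eb
1. b -> p, v -> f / _ #: fires at position(s) 13: muguagvabliep
surface: muguagvabliep


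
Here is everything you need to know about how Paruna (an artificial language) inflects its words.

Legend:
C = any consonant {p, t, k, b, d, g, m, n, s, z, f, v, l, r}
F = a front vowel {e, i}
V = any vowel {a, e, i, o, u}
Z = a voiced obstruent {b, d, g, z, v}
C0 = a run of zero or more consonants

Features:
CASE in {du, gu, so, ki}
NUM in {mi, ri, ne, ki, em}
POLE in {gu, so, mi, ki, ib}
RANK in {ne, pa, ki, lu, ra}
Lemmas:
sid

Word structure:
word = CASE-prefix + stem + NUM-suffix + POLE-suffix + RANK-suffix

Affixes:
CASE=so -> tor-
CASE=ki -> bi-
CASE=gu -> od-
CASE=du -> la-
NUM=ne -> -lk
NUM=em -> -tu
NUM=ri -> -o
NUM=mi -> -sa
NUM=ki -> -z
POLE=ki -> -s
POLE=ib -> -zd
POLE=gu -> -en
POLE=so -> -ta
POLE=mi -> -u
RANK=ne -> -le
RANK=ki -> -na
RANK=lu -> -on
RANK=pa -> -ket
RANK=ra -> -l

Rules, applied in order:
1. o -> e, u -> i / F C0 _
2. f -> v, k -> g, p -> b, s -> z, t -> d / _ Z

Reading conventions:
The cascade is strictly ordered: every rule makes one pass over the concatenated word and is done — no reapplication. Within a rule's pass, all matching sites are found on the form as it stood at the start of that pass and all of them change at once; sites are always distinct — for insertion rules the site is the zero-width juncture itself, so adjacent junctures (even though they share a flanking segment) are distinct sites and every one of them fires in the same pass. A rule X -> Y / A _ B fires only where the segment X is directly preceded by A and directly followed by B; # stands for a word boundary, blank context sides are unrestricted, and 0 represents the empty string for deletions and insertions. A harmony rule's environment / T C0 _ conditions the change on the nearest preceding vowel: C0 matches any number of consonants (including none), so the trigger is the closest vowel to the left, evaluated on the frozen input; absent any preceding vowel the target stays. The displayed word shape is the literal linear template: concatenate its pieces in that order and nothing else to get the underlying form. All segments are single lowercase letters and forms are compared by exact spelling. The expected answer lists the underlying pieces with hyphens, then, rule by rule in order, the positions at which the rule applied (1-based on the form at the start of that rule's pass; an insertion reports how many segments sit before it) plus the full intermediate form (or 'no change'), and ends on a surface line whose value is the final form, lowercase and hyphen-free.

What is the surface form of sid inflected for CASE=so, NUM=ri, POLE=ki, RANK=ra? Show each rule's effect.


underlying: tor-sid-o-s-l
1. o -> e, u -> i / F C0 _: fires at position(s) 7: torsidesl
2. f -> v, k -> g, p -> b, s -> z, t -> d / _ Z: no change
surface: torsidesl


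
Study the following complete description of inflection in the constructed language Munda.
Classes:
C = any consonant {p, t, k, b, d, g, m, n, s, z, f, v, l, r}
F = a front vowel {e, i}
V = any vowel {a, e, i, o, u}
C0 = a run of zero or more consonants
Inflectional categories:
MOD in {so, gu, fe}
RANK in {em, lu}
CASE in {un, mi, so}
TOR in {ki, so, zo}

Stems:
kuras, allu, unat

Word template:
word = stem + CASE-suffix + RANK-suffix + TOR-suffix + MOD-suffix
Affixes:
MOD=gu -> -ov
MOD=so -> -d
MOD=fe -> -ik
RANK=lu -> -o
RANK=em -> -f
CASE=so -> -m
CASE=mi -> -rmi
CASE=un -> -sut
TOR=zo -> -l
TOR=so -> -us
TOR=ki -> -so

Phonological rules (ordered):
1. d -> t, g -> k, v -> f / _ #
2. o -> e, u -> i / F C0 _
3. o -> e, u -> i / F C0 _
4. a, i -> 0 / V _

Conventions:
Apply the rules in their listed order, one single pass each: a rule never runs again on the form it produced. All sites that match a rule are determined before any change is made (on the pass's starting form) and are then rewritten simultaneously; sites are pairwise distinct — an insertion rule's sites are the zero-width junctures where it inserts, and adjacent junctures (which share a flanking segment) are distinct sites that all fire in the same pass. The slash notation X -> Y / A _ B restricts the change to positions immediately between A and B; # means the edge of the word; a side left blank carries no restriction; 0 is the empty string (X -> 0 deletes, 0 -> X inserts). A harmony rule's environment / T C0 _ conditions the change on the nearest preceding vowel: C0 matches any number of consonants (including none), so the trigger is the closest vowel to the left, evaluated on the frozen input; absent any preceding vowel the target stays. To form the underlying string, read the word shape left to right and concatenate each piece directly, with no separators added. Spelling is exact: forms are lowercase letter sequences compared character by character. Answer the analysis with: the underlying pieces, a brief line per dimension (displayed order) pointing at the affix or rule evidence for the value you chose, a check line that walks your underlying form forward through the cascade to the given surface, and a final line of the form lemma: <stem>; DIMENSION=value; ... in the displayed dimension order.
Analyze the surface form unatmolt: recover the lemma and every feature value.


underlying: unat-m-o-l-d
MOD=so - signalled by the affix -d
RANK=lu - signalled by the affix -o
CASE=so - signalled by the affix -m
TOR=zo - signalled by the affix -l
check: unatmold -> unatmolt -> unatmolt -> unatmolt -> unatmolt
lemma: unat; MOD=so; RANK=lu; CASE=so; TOR=zo


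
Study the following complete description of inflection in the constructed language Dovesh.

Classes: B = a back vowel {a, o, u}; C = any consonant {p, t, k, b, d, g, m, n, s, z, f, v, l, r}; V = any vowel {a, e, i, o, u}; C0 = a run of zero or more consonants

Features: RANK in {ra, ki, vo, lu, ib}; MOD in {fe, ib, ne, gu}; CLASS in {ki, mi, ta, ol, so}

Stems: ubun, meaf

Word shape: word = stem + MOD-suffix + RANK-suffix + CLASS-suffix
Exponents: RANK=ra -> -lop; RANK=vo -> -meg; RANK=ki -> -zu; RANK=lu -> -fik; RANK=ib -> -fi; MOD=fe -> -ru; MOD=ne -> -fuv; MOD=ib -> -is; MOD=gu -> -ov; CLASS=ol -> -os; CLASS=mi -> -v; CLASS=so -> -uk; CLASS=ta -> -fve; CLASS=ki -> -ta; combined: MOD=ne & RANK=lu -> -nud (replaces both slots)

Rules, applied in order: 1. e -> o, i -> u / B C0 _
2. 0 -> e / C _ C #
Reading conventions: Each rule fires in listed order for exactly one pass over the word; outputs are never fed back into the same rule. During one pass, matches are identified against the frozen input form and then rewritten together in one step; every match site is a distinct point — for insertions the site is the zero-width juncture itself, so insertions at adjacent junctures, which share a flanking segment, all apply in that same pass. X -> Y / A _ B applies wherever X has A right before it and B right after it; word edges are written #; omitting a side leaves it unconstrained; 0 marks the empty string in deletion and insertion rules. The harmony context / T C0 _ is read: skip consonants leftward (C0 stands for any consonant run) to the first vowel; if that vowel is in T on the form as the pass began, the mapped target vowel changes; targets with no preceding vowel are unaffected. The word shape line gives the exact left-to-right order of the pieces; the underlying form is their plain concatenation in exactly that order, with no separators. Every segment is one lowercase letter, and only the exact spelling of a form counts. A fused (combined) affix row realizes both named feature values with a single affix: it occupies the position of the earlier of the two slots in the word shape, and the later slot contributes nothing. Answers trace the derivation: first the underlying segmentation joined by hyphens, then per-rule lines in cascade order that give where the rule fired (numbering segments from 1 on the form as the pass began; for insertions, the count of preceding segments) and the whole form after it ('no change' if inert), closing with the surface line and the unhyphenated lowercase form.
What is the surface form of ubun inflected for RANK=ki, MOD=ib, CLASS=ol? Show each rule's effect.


underlying: ubun-is-zu-os
1. e -> o, i -> u / B C0 _: fires at position(s) 5: ubunuszuos
2. 0 -> e / C _ C #: no change
surface: ubunuszuos


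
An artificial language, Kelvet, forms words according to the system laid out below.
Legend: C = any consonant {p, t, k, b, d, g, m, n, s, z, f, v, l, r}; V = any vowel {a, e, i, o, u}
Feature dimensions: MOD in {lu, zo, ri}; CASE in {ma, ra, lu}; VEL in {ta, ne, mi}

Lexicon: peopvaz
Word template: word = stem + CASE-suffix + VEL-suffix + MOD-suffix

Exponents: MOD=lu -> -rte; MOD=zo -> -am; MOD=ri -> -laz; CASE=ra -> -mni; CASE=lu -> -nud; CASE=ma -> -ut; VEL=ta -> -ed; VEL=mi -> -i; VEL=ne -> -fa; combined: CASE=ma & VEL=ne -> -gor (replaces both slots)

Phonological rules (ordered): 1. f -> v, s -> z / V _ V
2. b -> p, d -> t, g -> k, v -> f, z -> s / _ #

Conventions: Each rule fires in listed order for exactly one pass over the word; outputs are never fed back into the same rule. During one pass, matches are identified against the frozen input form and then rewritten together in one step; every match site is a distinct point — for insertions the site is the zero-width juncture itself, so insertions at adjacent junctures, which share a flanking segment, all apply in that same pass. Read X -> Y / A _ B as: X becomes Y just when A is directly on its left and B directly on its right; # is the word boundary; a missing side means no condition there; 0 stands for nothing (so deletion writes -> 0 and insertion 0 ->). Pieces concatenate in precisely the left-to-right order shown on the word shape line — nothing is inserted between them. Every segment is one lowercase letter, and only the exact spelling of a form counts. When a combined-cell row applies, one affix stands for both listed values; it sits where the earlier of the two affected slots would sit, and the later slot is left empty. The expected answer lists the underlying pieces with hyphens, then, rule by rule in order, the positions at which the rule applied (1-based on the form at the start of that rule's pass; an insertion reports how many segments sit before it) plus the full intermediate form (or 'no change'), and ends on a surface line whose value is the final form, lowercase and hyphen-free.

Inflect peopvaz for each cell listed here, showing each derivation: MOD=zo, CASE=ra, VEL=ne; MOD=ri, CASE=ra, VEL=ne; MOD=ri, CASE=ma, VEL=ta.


cell MOD=zo, CASE=ra, VEL=ne:
underlying: peopvaz-mni-fa-am
1. f -> v, s -> z / V _ V: fires at position(s) 11: peopvazmnivaam
2. b -> p, d -> t, g -> k, v -> f, z -> s / _ #: no change
surface: peopvazmnivaam

cell MOD=ri, CASE=ra, VEL=ne:
underlying: peopvaz-mni-fa-laz
1. f -> v, s -> z / V _ V: fires at position(s) 11: peopvazmnivalaz
2. b -> p, d -> t, g -> k, v -> f, z -> s / _ #: fires at position(s) 15: peopvazmnivalas
surface: peopvazmnivalas

cell MOD=ri, CASE=ma, VEL=ta:
underlying: peopvaz-ut-ed-laz
1. f -> v, s -> z / V _ V: no change
2. b -> p, d -> t, g -> k, v -> f, z -> s / _ #: fires at position(s) 14: peopvazutedlas
surface: peopvazutedlas


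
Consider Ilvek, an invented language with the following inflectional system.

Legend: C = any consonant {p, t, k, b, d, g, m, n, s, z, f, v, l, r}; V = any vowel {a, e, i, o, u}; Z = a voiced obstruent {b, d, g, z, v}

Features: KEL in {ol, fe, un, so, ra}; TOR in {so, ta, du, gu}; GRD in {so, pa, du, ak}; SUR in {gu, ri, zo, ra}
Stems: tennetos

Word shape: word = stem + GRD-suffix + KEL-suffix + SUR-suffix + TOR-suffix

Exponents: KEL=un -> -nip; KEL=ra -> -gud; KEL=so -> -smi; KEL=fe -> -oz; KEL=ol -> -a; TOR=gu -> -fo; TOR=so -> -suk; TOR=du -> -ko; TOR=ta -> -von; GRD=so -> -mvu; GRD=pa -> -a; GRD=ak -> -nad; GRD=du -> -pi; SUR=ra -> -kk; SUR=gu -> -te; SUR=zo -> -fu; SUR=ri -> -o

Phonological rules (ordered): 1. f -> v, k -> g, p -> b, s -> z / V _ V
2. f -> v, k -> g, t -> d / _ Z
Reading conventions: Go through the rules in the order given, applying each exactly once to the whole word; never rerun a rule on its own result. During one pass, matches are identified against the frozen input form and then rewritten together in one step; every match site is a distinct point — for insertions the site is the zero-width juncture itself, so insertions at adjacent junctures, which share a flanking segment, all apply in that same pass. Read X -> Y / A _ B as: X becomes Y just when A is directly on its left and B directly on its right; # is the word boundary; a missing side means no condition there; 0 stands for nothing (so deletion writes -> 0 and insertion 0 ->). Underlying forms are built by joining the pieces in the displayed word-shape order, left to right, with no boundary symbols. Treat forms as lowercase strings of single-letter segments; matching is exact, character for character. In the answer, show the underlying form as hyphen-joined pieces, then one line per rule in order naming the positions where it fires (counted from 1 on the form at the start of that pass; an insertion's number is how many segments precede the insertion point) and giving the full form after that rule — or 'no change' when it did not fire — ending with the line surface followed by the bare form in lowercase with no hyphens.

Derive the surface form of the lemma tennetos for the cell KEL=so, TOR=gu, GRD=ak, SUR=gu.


underlying: tennetos-nad-smi-te-fo
1. f -> v, k -> g, p -> b, s -> z / V _ V: fires at position(s) 17: tennetosnadsmitevo
2. f -> v, k -> g, t -> d / _ Z: no change
surface: tennetosnadsmitevo


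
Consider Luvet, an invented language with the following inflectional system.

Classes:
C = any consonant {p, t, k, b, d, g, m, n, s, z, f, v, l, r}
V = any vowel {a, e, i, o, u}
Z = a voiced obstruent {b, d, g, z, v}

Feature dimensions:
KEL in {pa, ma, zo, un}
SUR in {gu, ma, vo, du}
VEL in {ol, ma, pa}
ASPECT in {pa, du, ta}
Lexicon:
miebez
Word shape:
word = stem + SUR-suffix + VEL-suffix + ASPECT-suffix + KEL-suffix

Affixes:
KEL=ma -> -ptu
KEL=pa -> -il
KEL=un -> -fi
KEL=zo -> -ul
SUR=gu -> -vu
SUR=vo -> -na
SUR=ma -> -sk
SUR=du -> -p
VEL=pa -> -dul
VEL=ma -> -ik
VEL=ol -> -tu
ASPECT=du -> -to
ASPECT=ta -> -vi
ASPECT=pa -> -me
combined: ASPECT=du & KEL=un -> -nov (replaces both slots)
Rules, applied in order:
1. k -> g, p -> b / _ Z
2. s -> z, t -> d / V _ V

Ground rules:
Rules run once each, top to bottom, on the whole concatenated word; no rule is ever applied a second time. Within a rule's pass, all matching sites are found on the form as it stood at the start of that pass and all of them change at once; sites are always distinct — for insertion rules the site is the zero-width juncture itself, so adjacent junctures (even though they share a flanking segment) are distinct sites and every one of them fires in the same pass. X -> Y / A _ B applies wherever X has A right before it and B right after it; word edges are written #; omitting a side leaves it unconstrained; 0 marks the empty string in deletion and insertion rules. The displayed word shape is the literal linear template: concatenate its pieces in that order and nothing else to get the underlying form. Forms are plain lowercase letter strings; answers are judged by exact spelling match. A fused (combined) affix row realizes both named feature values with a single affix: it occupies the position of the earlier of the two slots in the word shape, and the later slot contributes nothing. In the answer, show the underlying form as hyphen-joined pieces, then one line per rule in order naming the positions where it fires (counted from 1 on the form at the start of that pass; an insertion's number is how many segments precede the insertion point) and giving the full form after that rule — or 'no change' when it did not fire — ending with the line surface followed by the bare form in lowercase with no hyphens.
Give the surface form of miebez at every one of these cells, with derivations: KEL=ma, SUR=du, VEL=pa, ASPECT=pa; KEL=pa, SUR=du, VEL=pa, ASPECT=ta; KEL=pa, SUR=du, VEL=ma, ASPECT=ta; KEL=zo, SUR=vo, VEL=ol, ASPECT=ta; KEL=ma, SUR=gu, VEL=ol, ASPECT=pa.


cell KEL=ma, SUR=du, VEL=pa, ASPECT=pa:
underlying: miebez-p-dul-me-ptu
1. k -> g, p -> b / _ Z: fires at position(s) 7: miebezbdulmeptu
2. s -> z, t -> d / V _ V: no change
surface: miebezbdulmeptu

cell KEL=pa, SUR=du, VEL=pa, ASPECT=ta:
underlying: miebez-p-dul-vi-il
1. k -> g, p -> b / _ Z: fires at position(s) 7: miebezbdulviil
2. s -> z, t -> d / V _ V: no change
surface: miebezbdulviil

cell KEL=pa, SUR=du, VEL=ma, ASPECT=ta:
underlying: miebez-p-ik-vi-il
1. k -> g, p -> b / _ Z: fires at position(s) 9: miebezpigviil
2. s -> z, t -> d / V _ V: no change
surface: miebezpigviil

cell KEL=zo, SUR=vo, VEL=ol, ASPECT=ta:
underlying: miebez-na-tu-vi-ul
1. k -> g, p -> b / _ Z: no change
2. s -> z, t -> d / V _ V: fires at position(s) 9: miebeznaduviul
surface: miebeznaduviul

cell KEL=ma, SUR=gu, VEL=ol, ASPECT=pa:
underlying: miebez-vu-tu-me-ptu
1. k -> g, p -> b / _ Z: no change
2. s -> z, t -> d / V _ V: fires at position(s) 9: miebezvudumeptu
surface: miebezvudumeptu


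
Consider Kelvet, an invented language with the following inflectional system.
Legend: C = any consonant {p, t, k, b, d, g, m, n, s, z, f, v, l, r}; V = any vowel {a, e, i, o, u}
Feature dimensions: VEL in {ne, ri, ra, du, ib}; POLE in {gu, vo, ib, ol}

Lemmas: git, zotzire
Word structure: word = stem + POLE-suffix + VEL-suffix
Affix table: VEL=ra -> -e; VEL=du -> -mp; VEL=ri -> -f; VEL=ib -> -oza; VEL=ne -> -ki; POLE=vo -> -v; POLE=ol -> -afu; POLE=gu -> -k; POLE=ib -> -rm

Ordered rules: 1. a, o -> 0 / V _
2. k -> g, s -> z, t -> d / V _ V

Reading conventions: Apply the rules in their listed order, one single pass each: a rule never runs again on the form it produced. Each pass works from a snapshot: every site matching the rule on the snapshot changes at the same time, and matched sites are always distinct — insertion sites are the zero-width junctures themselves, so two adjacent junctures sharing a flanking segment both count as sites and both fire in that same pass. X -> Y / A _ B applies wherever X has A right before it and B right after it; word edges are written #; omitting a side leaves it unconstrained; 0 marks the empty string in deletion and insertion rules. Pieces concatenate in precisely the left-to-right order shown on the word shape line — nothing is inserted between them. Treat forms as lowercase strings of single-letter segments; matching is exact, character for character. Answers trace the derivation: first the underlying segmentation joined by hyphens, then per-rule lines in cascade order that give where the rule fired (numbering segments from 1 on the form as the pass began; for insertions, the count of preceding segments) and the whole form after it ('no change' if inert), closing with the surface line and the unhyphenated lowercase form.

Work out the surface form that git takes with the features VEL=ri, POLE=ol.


underlying: git-afu-f
1. a, o -> 0 / V _: no change
2. k -> g, s -> z, t -> d / V _ V: fires at position(s) 3: gidafuf
surface: gidafuf


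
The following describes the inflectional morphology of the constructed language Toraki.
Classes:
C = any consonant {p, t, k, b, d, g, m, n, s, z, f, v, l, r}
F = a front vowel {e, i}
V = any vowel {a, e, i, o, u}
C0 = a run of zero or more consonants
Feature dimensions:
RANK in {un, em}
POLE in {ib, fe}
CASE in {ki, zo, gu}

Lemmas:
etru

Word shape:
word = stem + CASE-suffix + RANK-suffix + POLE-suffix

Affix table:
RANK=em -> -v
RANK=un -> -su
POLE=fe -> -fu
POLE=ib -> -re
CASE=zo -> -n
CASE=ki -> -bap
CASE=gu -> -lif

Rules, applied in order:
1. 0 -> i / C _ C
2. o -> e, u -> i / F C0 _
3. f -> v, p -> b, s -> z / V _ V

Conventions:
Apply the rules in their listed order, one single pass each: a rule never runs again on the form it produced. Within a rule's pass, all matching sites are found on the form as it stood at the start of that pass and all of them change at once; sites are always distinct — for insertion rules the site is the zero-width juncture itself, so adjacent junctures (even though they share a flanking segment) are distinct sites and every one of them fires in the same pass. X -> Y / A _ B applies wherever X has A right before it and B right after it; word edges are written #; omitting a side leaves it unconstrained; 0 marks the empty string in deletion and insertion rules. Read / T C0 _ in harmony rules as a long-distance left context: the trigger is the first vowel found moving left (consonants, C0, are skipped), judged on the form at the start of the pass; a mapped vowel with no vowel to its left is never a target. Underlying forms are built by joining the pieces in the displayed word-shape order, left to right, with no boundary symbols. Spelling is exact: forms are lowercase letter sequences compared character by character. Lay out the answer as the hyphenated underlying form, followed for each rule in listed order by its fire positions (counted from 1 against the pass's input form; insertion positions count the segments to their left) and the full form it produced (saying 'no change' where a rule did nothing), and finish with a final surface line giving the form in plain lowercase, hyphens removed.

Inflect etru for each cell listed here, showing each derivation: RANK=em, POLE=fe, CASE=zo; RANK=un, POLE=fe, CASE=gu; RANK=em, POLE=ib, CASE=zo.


cell RANK=em, POLE=fe, CASE=zo:
underlying: etru-n-v-fu
1. 0 -> i / C _ C: inserts after position(s) 2, 5, 6: etirunivifu
2. o -> e, u -> i / F C0 _: fires at position(s) 5, 11: etirinivifi
3. f -> v, p -> b, s -> z / V _ V: fires at position(s) 10: etirinivivi
surface: etirinivivi

cell RANK=un, POLE=fe, CASE=gu:
underlying: etru-lif-su-fu
1. 0 -> i / C _ C: inserts after position(s) 2, 7: etirulifisufu
2. o -> e, u -> i / F C0 _: fires at position(s) 5, 11: etirilifisifu
3. f -> v, p -> b, s -> z / V _ V: fires at position(s) 8, 10, 12: etirilivizivu
surface: etirilivizivu

cell RANK=em, POLE=ib, CASE=zo:
underlying: etru-n-v-re
1. 0 -> i / C _ C: inserts after position(s) 2, 5, 6: etirunivire
2. o -> e, u -> i / F C0 _: fires at position(s) 5: etirinivire
3. f -> v, p -> b, s -> z / V _ V: no change
surface: etirinivire


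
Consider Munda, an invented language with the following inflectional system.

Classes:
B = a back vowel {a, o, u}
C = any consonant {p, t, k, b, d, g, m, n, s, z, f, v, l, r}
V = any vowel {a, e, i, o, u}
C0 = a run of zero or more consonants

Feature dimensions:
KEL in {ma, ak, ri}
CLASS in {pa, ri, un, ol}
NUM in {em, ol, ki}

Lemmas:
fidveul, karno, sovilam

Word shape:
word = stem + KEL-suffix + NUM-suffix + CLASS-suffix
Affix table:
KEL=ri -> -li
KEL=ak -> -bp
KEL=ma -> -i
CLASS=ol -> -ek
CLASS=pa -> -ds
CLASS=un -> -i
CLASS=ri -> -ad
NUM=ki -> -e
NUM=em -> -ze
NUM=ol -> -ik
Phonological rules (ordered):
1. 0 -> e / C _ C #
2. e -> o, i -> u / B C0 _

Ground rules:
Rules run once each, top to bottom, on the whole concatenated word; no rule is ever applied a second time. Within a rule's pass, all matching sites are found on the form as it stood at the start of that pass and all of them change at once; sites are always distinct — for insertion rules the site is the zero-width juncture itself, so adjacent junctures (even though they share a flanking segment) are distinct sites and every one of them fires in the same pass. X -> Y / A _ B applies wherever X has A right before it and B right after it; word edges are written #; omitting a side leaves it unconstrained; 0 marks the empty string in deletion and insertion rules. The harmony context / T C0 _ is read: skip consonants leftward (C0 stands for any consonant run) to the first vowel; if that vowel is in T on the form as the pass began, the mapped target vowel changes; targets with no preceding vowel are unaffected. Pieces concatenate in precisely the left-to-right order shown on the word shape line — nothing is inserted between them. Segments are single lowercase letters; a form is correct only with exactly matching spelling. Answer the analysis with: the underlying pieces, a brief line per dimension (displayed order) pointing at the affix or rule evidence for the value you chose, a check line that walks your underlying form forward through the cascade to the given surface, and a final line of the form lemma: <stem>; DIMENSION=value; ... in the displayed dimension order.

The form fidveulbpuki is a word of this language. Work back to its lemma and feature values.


underlying: fidveul-bp-ik-i
KEL=ak - signalled by the affix -bp
CLASS=un - signalled by the affix -i
NUM=ol - signalled by the affix -ik
check: fidveulbpiki -> fidveulbpiki -> fidveulbpuki
lemma: fidveul; KEL=ak; CLASS=un; NUM=ol


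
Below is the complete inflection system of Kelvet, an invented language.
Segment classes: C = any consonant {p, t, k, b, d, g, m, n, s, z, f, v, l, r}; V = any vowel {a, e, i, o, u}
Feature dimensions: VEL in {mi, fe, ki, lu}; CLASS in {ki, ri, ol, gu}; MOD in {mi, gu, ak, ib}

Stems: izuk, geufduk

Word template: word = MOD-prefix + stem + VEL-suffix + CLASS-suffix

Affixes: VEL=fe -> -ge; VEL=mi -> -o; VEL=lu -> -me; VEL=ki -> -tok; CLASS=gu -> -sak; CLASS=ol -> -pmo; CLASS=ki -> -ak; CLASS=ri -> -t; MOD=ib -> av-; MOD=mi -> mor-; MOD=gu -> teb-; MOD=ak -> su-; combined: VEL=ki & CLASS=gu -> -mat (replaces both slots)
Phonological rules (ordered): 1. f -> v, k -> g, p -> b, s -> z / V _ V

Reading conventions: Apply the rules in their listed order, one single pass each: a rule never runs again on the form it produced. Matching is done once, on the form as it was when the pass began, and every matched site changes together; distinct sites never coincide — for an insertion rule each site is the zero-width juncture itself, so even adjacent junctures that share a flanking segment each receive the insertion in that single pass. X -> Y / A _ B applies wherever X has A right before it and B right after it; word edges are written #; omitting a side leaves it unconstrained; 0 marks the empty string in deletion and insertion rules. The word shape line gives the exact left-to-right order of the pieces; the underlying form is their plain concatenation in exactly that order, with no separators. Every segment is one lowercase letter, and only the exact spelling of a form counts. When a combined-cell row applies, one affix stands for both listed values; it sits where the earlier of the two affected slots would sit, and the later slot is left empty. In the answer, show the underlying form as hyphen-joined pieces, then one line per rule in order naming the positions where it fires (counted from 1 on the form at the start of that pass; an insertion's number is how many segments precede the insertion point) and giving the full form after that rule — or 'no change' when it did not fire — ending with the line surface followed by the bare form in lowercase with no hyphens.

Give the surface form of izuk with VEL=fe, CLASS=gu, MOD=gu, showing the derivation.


underlying: teb-izuk-ge-sak
1. f -> v, k -> g, p -> b, s -> z / V _ V: fires at position(s) 10: tebizukgezak
surface: tebizukgezak


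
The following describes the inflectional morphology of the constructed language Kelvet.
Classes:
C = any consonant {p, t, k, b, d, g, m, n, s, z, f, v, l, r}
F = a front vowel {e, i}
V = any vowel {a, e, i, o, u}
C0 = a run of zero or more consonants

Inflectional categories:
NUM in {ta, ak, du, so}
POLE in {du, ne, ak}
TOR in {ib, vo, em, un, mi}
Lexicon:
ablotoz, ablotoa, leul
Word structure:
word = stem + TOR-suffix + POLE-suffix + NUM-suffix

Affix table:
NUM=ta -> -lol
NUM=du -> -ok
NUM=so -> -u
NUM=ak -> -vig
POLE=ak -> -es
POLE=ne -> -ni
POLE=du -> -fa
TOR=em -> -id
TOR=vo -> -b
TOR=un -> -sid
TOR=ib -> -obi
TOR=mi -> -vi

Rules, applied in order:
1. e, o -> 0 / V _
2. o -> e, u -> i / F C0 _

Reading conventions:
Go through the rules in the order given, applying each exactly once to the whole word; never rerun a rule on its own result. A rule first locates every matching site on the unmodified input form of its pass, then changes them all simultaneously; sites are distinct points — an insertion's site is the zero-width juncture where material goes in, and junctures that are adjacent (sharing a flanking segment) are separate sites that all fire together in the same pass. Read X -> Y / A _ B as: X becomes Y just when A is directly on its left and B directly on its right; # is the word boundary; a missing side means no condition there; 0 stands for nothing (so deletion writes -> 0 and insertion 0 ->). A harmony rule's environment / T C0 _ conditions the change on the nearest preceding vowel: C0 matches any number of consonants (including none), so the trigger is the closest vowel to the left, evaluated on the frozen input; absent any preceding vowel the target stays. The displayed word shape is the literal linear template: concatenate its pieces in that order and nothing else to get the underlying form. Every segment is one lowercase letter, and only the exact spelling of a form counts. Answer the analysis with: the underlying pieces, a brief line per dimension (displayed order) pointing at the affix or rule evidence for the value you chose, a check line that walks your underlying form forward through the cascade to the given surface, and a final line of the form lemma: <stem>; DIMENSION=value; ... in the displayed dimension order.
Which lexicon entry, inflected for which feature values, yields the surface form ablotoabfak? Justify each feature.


underlying: ablotoa-b-fa-ok
NUM=du - signalled by the affix -ok
POLE=du - signalled by the affix -fa
TOR=vo - signalled by the affix -b
check: ablotoabfaok -> ablotoabfak -> ablotoabfak
lemma: ablotoa; NUM=du; POLE=du; TOR=vo


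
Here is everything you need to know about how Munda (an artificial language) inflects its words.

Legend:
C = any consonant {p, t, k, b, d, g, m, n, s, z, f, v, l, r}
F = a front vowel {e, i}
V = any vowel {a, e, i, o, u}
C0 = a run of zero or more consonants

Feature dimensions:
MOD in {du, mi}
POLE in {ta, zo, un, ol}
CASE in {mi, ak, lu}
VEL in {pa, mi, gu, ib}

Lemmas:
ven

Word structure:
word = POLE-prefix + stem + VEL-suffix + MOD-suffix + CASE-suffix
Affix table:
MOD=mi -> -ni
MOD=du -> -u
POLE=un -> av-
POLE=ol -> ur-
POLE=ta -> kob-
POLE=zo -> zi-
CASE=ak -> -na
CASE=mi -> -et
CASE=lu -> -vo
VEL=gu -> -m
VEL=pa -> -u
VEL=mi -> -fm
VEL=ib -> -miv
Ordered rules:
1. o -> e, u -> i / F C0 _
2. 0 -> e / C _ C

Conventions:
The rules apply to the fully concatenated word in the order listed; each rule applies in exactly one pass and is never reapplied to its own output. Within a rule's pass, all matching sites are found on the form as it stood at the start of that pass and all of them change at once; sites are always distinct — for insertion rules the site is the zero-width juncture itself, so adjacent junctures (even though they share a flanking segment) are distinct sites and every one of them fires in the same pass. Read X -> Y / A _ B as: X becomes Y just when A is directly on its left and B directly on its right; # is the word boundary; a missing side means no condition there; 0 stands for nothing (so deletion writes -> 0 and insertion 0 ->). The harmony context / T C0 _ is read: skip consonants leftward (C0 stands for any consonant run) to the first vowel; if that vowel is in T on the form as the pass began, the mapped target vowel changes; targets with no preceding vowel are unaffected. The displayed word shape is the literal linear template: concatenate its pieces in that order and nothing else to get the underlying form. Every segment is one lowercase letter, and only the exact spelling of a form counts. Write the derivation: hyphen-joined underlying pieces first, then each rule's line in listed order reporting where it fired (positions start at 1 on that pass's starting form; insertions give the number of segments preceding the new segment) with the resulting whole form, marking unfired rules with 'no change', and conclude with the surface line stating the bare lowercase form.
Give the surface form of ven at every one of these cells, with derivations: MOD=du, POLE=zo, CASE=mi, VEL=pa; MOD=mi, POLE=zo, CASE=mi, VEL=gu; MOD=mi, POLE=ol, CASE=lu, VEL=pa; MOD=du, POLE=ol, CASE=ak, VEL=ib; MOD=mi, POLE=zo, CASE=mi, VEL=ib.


cell MOD=du, POLE=zo, CASE=mi, VEL=pa:
underlying: zi-ven-u-u-et
1. o -> e, u -> i / F C0 _: fires at position(s) 6: ziveniuet
2. 0 -> e / C _ C: no change
surface: ziveniuet

cell MOD=mi, POLE=zo, CASE=mi, VEL=gu:
underlying: zi-ven-m-ni-et
1. o -> e, u -> i / F C0 _: no change
2. 0 -> e / C _ C: inserts after position(s) 5, 6: zivenemeniet
surface: zivenemeniet

cell MOD=mi, POLE=ol, CASE=lu, VEL=pa:
underlying: ur-ven-u-ni-vo
1. o -> e, u -> i / F C0 _: fires at position(s) 6, 10: urveninive
2. 0 -> e / C _ C: inserts after position(s) 2: ureveninive
surface: ureveninive

cell MOD=du, POLE=ol, CASE=ak, VEL=ib:
underlying: ur-ven-miv-u-na
1. o -> e, u -> i / F C0 _: fires at position(s) 9: urvenmivina
2. 0 -> e / C _ C: inserts after position(s) 2, 5: urevenemivina
surface: urevenemivina

cell MOD=mi, POLE=zo, CASE=mi, VEL=ib:
underlying: zi-ven-miv-ni-et
1. o -> e, u -> i / F C0 _: no change
2. 0 -> e / C _ C: inserts after position(s) 5, 8: zivenemiveniet
surface: zivenemiveniet
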